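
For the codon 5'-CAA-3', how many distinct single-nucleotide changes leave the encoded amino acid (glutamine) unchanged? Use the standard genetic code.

1

Position 1: none → 0 synonymous.
Position 2: none → 0 synonymous.
Position 3: CAG → 1 synonymous.
Total: 0 + 0 + 1 = 1.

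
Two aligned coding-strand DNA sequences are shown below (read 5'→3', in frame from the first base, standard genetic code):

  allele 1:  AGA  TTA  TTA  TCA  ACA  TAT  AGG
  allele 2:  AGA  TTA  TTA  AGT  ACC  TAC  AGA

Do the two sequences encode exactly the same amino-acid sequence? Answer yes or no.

Codon 1: AGA Arg / AGA Arg — identical.
Codon 2: TTA Leu / TTA Leu — identical.
Codon 3: TTA Leu / TTA Leu — identical.
Codon 4: TCA Ser / AGT Ser — synonymous.
Codon 5: ACA Thr / ACC Thr — synonymous.
Codon 6: TAT Tyr / TAC Tyr — synonymous.
Codon 7: AGG Arg / AGA Arg — synonymous.
Nonsynonymous differences: 0 → same protein.

yes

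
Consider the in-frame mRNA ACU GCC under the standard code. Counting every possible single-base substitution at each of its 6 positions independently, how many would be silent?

6

Codon 1 (ACU, Thr): 3 synonymous substitutions.
Codon 2 (GCC, Ala): 3 synonymous substitutions.
Total: 3 + 3 = 6.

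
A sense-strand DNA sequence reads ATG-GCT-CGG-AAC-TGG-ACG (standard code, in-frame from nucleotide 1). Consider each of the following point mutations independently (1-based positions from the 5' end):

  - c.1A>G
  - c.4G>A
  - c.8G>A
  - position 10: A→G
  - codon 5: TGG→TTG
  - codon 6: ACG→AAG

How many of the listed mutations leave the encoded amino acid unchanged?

Codon 1: ATG (Met) → GTG (Val) — missense.
Codon 2: GCT (Ala) → ACT (Thr) — missense.
Codon 3: CGG (Arg) → CAG (Gln) — missense.
Codon 4: AAC (Asn) → GAC (Asp) — missense.
Codon 5: TGG (Trp) → TTG (Leu) — missense.
Codon 6: ACG (Thr) → AAG (Lys) — missense.
Synonymous: 0 of 6.

0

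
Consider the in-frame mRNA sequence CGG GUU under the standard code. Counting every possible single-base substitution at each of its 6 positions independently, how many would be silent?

Codon 1 (CGG, Arg): 4 synonymous substitutions.
Codon 2 (GUU, Val): 3 synonymous substitutions.
Total: 4 + 3 = 7.

7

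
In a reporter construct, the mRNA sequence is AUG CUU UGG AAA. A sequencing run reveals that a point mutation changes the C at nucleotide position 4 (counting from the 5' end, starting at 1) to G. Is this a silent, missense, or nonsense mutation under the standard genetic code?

Position 4 falls in codon 2: CUU → Leu.
After the substitution the codon is GUU → Val.
Leu ≠ Val, so this is a missense mutation.

missense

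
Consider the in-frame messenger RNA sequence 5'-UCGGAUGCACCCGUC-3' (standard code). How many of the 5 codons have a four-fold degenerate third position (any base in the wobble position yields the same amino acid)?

Codon 1 UCG (Ser): third position 4-fold.
Codon 2 GAU (Asp): third position 2-fold.
Codon 3 GCA (Ala): third position 4-fold.
Codon 4 CCC (Pro): third position 4-fold.
Codon 5 GUC (Val): third position 4-fold.
Four-fold degenerate third positions: 4.

4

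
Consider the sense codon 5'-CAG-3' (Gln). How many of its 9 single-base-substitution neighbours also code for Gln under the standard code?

Position 1: none → 0 synonymous.
Position 2: none → 0 synonymous.
Position 3: CAA → 1 synonymous.
Total: 0 + 0 + 1 = 1.

1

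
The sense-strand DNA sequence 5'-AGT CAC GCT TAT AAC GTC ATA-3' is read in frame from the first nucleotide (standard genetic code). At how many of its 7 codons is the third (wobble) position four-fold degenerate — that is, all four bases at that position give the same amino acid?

Codon 1 AGT (Ser): third position 2-fold.
Codon 2 CAC (His): third position 2-fold.
Codon 3 GCT (Ala): third position 4-fold.
Codon 4 TAT (Tyr): third position 2-fold.
Codon 5 AAC (Asn): third position 2-fold.
Codon 6 GTC (Val): third position 4-fold.
Codon 7 ATA (Ile): third position 3-fold.
Four-fold degenerate third positions: 2.

2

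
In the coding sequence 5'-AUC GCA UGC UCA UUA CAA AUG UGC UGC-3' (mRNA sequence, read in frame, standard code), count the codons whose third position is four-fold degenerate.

2

Codon 1 AUC (Ile): third position 3-fold.
Codon 2 GCA (Ala): third position 4-fold.
Codon 3 UGC (Cys): third position 2-fold.
Codon 4 UCA (Ser): third position 4-fold.
Codon 5 UUA (Leu): third position 2-fold.
Codon 6 CAA (Gln): third position 2-fold.
Codon 7 AUG (Met): third position 1-fold.
Codon 8 UGC (Cys): third position 2-fold.
Codon 9 UGC (Cys): third position 2-fold.
Four-fold degenerate third positions: 2.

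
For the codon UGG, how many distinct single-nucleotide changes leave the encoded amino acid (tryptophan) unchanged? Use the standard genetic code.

0

Position 1: none → 0 synonymous.
Position 2: none → 0 synonymous.
Position 3: none → 0 synonymous.
Total: 0 + 0 + 0 = 0.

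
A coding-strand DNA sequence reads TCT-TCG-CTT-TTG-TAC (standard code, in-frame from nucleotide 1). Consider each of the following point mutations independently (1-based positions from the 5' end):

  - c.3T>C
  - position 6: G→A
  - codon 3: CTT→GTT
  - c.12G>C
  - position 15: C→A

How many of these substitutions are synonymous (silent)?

2

Codon 1: TCT (Ser) → TCC (Ser) — synonymous.
Codon 2: TCG (Ser) → TCA (Ser) — synonymous.
Codon 3: CTT (Leu) → GTT (Val) — missense.
Codon 4: TTG (Leu) → TTC (Phe) — missense.
Codon 5: TAC (Tyr) → TAA (Stop) — nonsense.
Synonymous: 2 of 5.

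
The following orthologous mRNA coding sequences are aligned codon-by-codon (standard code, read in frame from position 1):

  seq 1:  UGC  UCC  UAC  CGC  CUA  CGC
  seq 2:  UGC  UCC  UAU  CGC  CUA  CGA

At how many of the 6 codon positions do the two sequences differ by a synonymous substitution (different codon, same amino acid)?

2

Codon 1: UGC Cys / UGC Cys — identical.
Codon 2: UCC Ser / UCC Ser — identical.
Codon 3: UAC Tyr / UAU Tyr — synonymous.
Codon 4: CGC Arg / CGC Arg — identical.
Codon 5: CUA Leu / CUA Leu — identical.
Codon 6: CGC Arg / CGA Arg — synonymous.
Synonymous differences: 2.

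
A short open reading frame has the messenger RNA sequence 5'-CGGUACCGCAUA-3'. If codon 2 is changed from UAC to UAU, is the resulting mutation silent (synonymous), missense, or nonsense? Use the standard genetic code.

silent

Position 6 falls in codon 2: UAC → Tyr.
After the substitution the codon is UAU → Tyr.
Both encode Tyr, so the change is synonymous.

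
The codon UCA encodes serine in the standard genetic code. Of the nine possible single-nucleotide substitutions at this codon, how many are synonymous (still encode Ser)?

Position 1: none → 0 synonymous.
Position 2: none → 0 synonymous.
Position 3: UCU, UCC, UCG → 3 synonymous.
Total: 0 + 0 + 3 = 3.

3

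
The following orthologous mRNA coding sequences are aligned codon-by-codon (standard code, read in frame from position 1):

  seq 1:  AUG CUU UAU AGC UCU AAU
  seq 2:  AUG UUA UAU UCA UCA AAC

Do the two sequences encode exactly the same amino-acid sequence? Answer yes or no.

yes

Codon 1: AUG Met / AUG Met — identical.
Codon 2: CUU Leu / UUA Leu — synonymous.
Codon 3: UAU Tyr / UAU Tyr — identical.
Codon 4: AGC Ser / UCA Ser — synonymous.
Codon 5: UCU Ser / UCA Ser — synonymous.
Codon 6: AAU Asn / AAC Asn — synonymous.
Nonsynonymous differences: 0 → same protein.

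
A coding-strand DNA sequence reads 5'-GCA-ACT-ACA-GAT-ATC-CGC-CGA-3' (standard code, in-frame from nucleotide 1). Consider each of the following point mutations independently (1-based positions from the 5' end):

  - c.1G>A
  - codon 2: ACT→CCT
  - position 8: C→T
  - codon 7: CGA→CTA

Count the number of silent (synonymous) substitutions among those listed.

0

Codon 1: GCA (Ala) → ACA (Thr) — missense.
Codon 2: ACT (Thr) → CCT (Pro) — missense.
Codon 3: ACA (Thr) → ATA (Ile) — missense.
Codon 7: CGA (Arg) → CTA (Leu) — missense.
Synonymous: 0 of 4.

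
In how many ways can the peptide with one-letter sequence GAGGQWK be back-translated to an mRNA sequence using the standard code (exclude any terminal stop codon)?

1024

Gly: 4 codons.
Ala: 4 codons.
Gly: 4 codons.
Gly: 4 codons.
Gln: 2 codons.
Trp: 1 codon.
Lys: 2 codons.
4 × 4 × 4 × 4 × 2 × 1 × 2 = 1024.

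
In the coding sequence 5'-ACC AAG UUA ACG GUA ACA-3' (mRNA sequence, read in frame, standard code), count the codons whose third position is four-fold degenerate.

4

Codon 1 ACC (Thr): third position 4-fold.
Codon 2 AAG (Lys): third position 2-fold.
Codon 3 UUA (Leu): third position 2-fold.
Codon 4 ACG (Thr): third position 4-fold.
Codon 5 GUA (Val): third position 4-fold.
Codon 6 ACA (Thr): third position 4-fold.
Four-fold degenerate third positions: 4.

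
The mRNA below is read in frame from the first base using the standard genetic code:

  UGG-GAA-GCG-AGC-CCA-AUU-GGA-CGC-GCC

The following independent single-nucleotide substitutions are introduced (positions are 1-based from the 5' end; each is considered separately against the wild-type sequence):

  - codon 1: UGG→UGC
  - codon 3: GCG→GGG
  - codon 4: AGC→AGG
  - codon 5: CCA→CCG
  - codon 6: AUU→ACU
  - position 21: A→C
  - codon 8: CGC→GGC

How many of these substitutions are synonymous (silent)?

Codon 1: UGG (Trp) → UGC (Cys) — missense.
Codon 3: GCG (Ala) → GGG (Gly) — missense.
Codon 4: AGC (Ser) → AGG (Arg) — missense.
Codon 5: CCA (Pro) → CCG (Pro) — synonymous.
Codon 6: AUU (Ile) → ACU (Thr) — missense.
Codon 7: GGA (Gly) → GGC (Gly) — synonymous.
Codon 8: CGC (Arg) → GGC (Gly) — missense.
Synonymous: 2 of 7.

2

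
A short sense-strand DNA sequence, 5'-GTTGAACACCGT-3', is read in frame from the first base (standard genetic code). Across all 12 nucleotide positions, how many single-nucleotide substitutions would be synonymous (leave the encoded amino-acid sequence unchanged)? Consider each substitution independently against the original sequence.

Codon 1 (GTT, Val): 3 synonymous substitutions.
Codon 2 (GAA, Glu): 1 synonymous substitution.
Codon 3 (CAC, His): 1 synonymous substitution.
Codon 4 (CGT, Arg): 3 synonymous substitutions.
Total: 3 + 1 + 1 + 3 = 8.

8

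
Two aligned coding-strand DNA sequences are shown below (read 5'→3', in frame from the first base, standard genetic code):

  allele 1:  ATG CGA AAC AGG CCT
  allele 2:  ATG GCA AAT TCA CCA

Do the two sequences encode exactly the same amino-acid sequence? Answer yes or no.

Codon 1: ATG Met / ATG Met — identical.
Codon 2: CGA Arg / GCA Ala — nonsynonymous.
Codon 3: AAC Asn / AAT Asn — synonymous.
Codon 4: AGG Arg / TCA Ser — nonsynonymous.
Codon 5: CCT Pro / CCA Pro — synonymous.
Nonsynonymous differences: 2 → different protein.

no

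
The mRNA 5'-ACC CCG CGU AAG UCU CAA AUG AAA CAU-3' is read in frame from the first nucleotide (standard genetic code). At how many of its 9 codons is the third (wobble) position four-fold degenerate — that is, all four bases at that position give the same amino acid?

Codon 1 ACC (Thr): third position 4-fold.
Codon 2 CCG (Pro): third position 4-fold.
Codon 3 CGU (Arg): third position 4-fold.
Codon 4 AAG (Lys): third position 2-fold.
Codon 5 UCU (Ser): third position 4-fold.
Codon 6 CAA (Gln): third position 2-fold.
Codon 7 AUG (Met): third position 1-fold.
Codon 8 AAA (Lys): third position 2-fold.
Codon 9 CAU (His): third position 2-fold.
Four-fold degenerate third positions: 4.

4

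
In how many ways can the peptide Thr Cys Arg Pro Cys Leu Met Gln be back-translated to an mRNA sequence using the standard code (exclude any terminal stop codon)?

4608

Thr: 4 codons.
Cys: 2 codons.
Arg: 6 codons.
Pro: 4 codons.
Cys: 2 codons.
Leu: 6 codons.
Met: 1 codon.
Gln: 2 codons.
4 × 2 × 6 × 4 × 2 × 6 × 1 × 2 = 4608.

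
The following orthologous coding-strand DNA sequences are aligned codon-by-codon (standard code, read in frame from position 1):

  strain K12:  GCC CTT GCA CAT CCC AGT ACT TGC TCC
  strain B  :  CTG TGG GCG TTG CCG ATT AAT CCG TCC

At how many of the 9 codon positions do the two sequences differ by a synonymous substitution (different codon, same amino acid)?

Codon 1: GCC Ala / CTG Leu — nonsynonymous.
Codon 2: CTT Leu / TGG Trp — nonsynonymous.
Codon 3: GCA Ala / GCG Ala — synonymous.
Codon 4: CAT His / TTG Leu — nonsynonymous.
Codon 5: CCC Pro / CCG Pro — synonymous.
Codon 6: AGT Ser / ATT Ile — nonsynonymous.
Codon 7: ACT Thr / AAT Asn — nonsynonymous.
Codon 8: TGC Cys / CCG Pro — nonsynonymous.
Codon 9: TCC Ser / TCC Ser — identical.
Synonymous differences: 2.

2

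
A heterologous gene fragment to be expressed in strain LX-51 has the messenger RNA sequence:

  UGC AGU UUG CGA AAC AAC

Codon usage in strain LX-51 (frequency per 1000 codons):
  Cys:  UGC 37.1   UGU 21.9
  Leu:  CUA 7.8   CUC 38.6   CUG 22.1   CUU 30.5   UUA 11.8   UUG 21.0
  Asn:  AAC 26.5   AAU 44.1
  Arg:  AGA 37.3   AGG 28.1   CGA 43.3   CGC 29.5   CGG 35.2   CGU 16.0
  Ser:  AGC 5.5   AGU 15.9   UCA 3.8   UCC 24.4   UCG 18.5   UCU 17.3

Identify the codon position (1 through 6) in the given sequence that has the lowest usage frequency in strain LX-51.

Codon 1 UGC (Cys): 37.1 per 1000.
Codon 2 AGU (Ser): 15.9 per 1000.
Codon 3 UUG (Leu): 21.0 per 1000.
Codon 4 CGA (Arg): 43.3 per 1000.
Codon 5 AAC (Asn): 26.5 per 1000.
Codon 6 AAC (Asn): 26.5 per 1000.
Lowest frequency is 15.9 at codon 2.

2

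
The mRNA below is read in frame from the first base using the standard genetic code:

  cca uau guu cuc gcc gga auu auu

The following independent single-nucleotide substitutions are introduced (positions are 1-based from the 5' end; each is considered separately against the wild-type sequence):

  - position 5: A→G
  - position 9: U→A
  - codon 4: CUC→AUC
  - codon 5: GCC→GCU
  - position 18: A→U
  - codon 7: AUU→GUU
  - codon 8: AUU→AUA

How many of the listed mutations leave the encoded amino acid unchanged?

Codon 2: UAU (Tyr) → UGU (Cys) — missense.
Codon 3: GUU (Val) → GUA (Val) — synonymous.
Codon 4: CUC (Leu) → AUC (Ile) — missense.
Codon 5: GCC (Ala) → GCU (Ala) — synonymous.
Codon 6: GGA (Gly) → GGU (Gly) — synonymous.
Codon 7: AUU (Ile) → GUU (Val) — missense.
Codon 8: AUU (Ile) → AUA (Ile) — synonymous.
Synonymous: 4 of 7.

4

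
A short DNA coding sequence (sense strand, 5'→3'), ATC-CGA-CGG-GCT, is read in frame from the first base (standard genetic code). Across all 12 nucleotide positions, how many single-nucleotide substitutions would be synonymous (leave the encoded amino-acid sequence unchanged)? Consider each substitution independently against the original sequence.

13

Codon 1 (ATC, Ile): 2 synonymous substitutions.
Codon 2 (CGA, Arg): 4 synonymous substitutions.
Codon 3 (CGG, Arg): 4 synonymous substitutions.
Codon 4 (GCT, Ala): 3 synonymous substitutions.
Total: 2 + 4 + 4 + 3 = 13.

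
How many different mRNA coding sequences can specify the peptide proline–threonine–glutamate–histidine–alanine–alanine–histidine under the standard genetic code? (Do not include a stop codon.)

Pro: 4 codons.
Thr: 4 codons.
Glu: 2 codons.
His: 2 codons.
Ala: 4 codons.
Ala: 4 codons.
His: 2 codons.
4 × 4 × 2 × 2 × 4 × 4 × 2 = 2048.

2048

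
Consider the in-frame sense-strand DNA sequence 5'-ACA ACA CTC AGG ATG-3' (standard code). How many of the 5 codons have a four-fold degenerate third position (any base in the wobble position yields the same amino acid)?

3

Codon 1 ACA (Thr): third position 4-fold.
Codon 2 ACA (Thr): third position 4-fold.
Codon 3 CTC (Leu): third position 4-fold.
Codon 4 AGG (Arg): third position 2-fold.
Codon 5 ATG (Met): third position 1-fold.
Four-fold degenerate third positions: 3.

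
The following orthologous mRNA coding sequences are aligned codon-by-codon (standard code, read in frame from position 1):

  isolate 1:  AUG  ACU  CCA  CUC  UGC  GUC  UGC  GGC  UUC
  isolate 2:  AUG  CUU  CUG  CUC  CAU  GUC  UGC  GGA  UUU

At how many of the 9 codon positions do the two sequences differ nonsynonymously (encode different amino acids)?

Codon 1: AUG Met / AUG Met — identical.
Codon 2: ACU Thr / CUU Leu — nonsynonymous.
Codon 3: CCA Pro / CUG Leu — nonsynonymous.
Codon 4: CUC Leu / CUC Leu — identical.
Codon 5: UGC Cys / CAU His — nonsynonymous.
Codon 6: GUC Val / GUC Val — identical.
Codon 7: UGC Cys / UGC Cys — identical.
Codon 8: GGC Gly / GGA Gly — synonymous.
Codon 9: UUC Phe / UUU Phe — synonymous.
Nonsynonymous differences: 3.

3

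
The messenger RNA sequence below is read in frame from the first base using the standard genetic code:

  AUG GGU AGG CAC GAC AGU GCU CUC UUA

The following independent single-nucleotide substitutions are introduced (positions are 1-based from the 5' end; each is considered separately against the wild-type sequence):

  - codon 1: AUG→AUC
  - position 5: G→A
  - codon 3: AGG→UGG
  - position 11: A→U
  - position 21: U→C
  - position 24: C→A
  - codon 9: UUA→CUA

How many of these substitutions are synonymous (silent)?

Codon 1: AUG (Met) → AUC (Ile) — missense.
Codon 2: GGU (Gly) → GAU (Asp) — missense.
Codon 3: AGG (Arg) → UGG (Trp) — missense.
Codon 4: CAC (His) → CUC (Leu) — missense.
Codon 7: GCU (Ala) → GCC (Ala) — synonymous.
Codon 8: CUC (Leu) → CUA (Leu) — synonymous.
Codon 9: UUA (Leu) → CUA (Leu) — synonymous.
Synonymous: 3 of 7.

3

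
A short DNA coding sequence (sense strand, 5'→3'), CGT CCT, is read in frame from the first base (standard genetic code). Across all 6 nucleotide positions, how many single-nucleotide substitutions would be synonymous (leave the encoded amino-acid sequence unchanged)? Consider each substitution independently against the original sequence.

Codon 1 (CGT, Arg): 3 synonymous substitutions.
Codon 2 (CCT, Pro): 3 synonymous substitutions.
Total: 3 + 3 = 6.

6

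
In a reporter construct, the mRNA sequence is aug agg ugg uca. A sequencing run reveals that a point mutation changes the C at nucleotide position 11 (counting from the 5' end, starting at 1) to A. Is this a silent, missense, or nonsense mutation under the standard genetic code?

Position 11 falls in codon 4: UCA → Ser.
After the substitution the codon is UAA → Stop.
The new codon is a stop codon, so this is a nonsense mutation.

nonsense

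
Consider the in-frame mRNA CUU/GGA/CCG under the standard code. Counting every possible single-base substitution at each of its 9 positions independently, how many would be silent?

9

Codon 1 (CUU, Leu): 3 synonymous substitutions.
Codon 2 (GGA, Gly): 3 synonymous substitutions.
Codon 3 (CCG, Pro): 3 synonymous substitutions.
Total: 3 + 3 + 3 = 9.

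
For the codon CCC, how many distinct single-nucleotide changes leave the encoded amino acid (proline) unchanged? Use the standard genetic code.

3

Position 1: none → 0 synonymous.
Position 2: none → 0 synonymous.
Position 3: CCT, CCA, CCG → 3 synonymous.
Total: 0 + 0 + 3 = 3.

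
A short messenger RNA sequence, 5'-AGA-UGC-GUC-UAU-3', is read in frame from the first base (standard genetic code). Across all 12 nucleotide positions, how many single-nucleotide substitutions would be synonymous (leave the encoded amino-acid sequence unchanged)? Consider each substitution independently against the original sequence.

Codon 1 (AGA, Arg): 2 synonymous substitutions.
Codon 2 (UGC, Cys): 1 synonymous substitution.
Codon 3 (GUC, Val): 3 synonymous substitutions.
Codon 4 (UAU, Tyr): 1 synonymous substitution.
Total: 2 + 1 + 3 + 1 = 7.

7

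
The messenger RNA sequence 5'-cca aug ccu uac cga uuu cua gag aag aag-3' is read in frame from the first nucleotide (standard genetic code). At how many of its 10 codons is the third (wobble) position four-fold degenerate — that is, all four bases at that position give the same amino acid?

Codon 1 CCA (Pro): third position 4-fold.
Codon 2 AUG (Met): third position 1-fold.
Codon 3 CCU (Pro): third position 4-fold.
Codon 4 UAC (Tyr): third position 2-fold.
Codon 5 CGA (Arg): third position 4-fold.
Codon 6 UUU (Phe): third position 2-fold.
Codon 7 CUA (Leu): third position 4-fold.
Codon 8 GAG (Glu): third position 2-fold.
Codon 9 AAG (Lys): third position 2-fold.
Codon 10 AAG (Lys): third position 2-fold.
Four-fold degenerate third positions: 4.

4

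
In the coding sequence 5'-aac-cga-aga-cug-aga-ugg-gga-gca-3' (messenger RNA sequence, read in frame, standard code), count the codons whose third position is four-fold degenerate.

4

Codon 1 AAC (Asn): third position 2-fold.
Codon 2 CGA (Arg): third position 4-fold.
Codon 3 AGA (Arg): third position 2-fold.
Codon 4 CUG (Leu): third position 4-fold.
Codon 5 AGA (Arg): third position 2-fold.
Codon 6 UGG (Trp): third position 1-fold.
Codon 7 GGA (Gly): third position 4-fold.
Codon 8 GCA (Ala): third position 4-fold.
Four-fold degenerate third positions: 4.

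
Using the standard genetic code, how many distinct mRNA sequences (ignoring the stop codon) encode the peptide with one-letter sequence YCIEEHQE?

Tyr: 2 codons.
Cys: 2 codons.
Ile: 3 codons.
Glu: 2 codons.
Glu: 2 codons.
His: 2 codons.
Gln: 2 codons.
Glu: 2 codons.
2 × 2 × 3 × 2 × 2 × 2 × 2 × 2 = 384.

384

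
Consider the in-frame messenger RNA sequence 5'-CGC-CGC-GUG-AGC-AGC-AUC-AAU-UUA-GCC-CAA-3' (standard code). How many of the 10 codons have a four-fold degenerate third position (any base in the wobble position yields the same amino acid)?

4

Codon 1 CGC (Arg): third position 4-fold.
Codon 2 CGC (Arg): third position 4-fold.
Codon 3 GUG (Val): third position 4-fold.
Codon 4 AGC (Ser): third position 2-fold.
Codon 5 AGC (Ser): third position 2-fold.
Codon 6 AUC (Ile): third position 3-fold.
Codon 7 AAU (Asn): third position 2-fold.
Codon 8 UUA (Leu): third position 2-fold.
Codon 9 GCC (Ala): third position 4-fold.
Codon 10 CAA (Gln): third position 2-fold.
Four-fold degenerate third positions: 4.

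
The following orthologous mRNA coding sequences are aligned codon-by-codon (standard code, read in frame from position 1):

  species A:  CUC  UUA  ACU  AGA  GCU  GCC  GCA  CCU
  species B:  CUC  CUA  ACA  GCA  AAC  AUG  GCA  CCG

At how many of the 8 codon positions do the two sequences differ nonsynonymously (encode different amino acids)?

Codon 1: CUC Leu / CUC Leu — identical.
Codon 2: UUA Leu / CUA Leu — synonymous.
Codon 3: ACU Thr / ACA Thr — synonymous.
Codon 4: AGA Arg / GCA Ala — nonsynonymous.
Codon 5: GCU Ala / AAC Asn — nonsynonymous.
Codon 6: GCC Ala / AUG Met — nonsynonymous.
Codon 7: GCA Ala / GCA Ala — identical.
Codon 8: CCU Pro / CCG Pro — synonymous.
Nonsynonymous differences: 3.

3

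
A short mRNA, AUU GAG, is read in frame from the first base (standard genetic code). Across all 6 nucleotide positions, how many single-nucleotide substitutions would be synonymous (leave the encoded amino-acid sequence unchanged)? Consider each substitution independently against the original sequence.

3

Codon 1 (AUU, Ile): 2 synonymous substitutions.
Codon 2 (GAG, Glu): 1 synonymous substitution.
Total: 2 + 1 = 3.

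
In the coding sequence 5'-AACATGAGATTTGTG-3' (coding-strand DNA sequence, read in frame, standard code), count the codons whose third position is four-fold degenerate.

1

Codon 1 AAC (Asn): third position 2-fold.
Codon 2 ATG (Met): third position 1-fold.
Codon 3 AGA (Arg): third position 2-fold.
Codon 4 TTT (Phe): third position 2-fold.
Codon 5 GTG (Val): third position 4-fold.
Four-fold degenerate third positions: 1.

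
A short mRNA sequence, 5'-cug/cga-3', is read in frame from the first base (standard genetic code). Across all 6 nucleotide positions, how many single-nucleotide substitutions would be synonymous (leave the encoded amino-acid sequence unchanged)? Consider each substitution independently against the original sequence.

Codon 1 (CUG, Leu): 4 synonymous substitutions.
Codon 2 (CGA, Arg): 4 synonymous substitutions.
Total: 4 + 4 = 8.

8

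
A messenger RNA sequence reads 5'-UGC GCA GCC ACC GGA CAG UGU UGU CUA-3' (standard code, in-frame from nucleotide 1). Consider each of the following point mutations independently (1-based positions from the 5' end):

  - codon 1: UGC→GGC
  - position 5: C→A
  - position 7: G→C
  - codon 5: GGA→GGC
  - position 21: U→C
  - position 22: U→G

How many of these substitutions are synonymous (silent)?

2

Codon 1: UGC (Cys) → GGC (Gly) — missense.
Codon 2: GCA (Ala) → GAA (Glu) — missense.
Codon 3: GCC (Ala) → CCC (Pro) — missense.
Codon 5: GGA (Gly) → GGC (Gly) — synonymous.
Codon 7: UGU (Cys) → UGC (Cys) — synonymous.
Codon 8: UGU (Cys) → GGU (Gly) — missense.
Synonymous: 2 of 6.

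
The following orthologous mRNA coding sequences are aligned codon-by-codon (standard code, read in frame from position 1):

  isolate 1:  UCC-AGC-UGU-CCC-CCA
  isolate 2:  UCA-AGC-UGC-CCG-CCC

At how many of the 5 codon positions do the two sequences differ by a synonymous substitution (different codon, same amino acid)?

Codon 1: UCC Ser / UCA Ser — synonymous.
Codon 2: AGC Ser / AGC Ser — identical.
Codon 3: UGU Cys / UGC Cys — synonymous.
Codon 4: CCC Pro / CCG Pro — synonymous.
Codon 5: CCA Pro / CCC Pro — synonymous.
Synonymous differences: 4.

4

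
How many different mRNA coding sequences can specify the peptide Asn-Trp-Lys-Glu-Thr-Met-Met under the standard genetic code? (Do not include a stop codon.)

Asn: 2 codons.
Trp: 1 codon.
Lys: 2 codons.
Glu: 2 codons.
Thr: 4 codons.
Met: 1 codon.
Met: 1 codon.
2 × 1 × 2 × 2 × 4 × 1 × 1 = 32.

32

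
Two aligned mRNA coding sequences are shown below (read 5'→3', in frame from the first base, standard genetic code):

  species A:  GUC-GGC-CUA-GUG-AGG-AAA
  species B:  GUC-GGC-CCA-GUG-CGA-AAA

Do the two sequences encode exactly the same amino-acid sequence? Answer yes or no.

no

Codon 1: GUC Val / GUC Val — identical.
Codon 2: GGC Gly / GGC Gly — identical.
Codon 3: CUA Leu / CCA Pro — nonsynonymous.
Codon 4: GUG Val / GUG Val — identical.
Codon 5: AGG Arg / CGA Arg — synonymous.
Codon 6: AAA Lys / AAA Lys — identical.
Nonsynonymous differences: 1 → different protein.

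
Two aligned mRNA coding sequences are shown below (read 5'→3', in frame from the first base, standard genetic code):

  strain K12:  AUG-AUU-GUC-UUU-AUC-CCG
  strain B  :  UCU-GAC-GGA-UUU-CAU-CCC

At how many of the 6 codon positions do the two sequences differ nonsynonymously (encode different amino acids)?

4

Codon 1: AUG Met / UCU Ser — nonsynonymous.
Codon 2: AUU Ile / GAC Asp — nonsynonymous.
Codon 3: GUC Val / GGA Gly — nonsynonymous.
Codon 4: UUU Phe / UUU Phe — identical.
Codon 5: AUC Ile / CAU His — nonsynonymous.
Codon 6: CCG Pro / CCC Pro — synonymous.
Nonsynonymous differences: 4.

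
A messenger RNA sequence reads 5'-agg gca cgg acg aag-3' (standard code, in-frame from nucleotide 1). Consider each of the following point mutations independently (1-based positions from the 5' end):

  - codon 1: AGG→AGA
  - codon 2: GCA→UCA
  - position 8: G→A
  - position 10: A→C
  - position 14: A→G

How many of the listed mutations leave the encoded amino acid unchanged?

1

Codon 1: AGG (Arg) → AGA (Arg) — synonymous.
Codon 2: GCA (Ala) → UCA (Ser) — missense.
Codon 3: CGG (Arg) → CAG (Gln) — missense.
Codon 4: ACG (Thr) → CCG (Pro) — missense.
Codon 5: AAG (Lys) → AGG (Arg) — missense.
Synonymous: 1 of 5.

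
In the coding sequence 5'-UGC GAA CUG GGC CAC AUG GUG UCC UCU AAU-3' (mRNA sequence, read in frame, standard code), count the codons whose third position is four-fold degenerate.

5

Codon 1 UGC (Cys): third position 2-fold.
Codon 2 GAA (Glu): third position 2-fold.
Codon 3 CUG (Leu): third position 4-fold.
Codon 4 GGC (Gly): third position 4-fold.
Codon 5 CAC (His): third position 2-fold.
Codon 6 AUG (Met): third position 1-fold.
Codon 7 GUG (Val): third position 4-fold.
Codon 8 UCC (Ser): third position 4-fold.
Codon 9 UCU (Ser): third position 4-fold.
Codon 10 AAU (Asn): third position 2-fold.
Four-fold degenerate third positions: 5.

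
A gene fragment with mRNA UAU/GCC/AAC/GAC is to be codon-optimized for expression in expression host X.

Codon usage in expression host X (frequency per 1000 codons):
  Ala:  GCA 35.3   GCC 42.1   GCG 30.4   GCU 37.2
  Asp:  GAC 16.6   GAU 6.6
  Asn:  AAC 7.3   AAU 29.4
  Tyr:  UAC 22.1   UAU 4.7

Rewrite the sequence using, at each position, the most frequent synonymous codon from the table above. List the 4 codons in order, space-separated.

UAC GCC AAU GAC

Codon 1 (Tyr): best is UAC at 22.1.
Codon 2 (Ala): best is GCC at 42.1.
Codon 3 (Asn): best is AAU at 29.4.
Codon 4 (Asp): best is GAC at 16.6.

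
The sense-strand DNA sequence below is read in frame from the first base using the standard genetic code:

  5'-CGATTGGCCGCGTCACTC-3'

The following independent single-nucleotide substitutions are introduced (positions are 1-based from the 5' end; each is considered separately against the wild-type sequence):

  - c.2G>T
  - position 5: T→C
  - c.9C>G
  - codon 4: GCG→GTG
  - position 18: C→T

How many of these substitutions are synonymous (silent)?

2

Codon 1: CGA (Arg) → CTA (Leu) — missense.
Codon 2: TTG (Leu) → TCG (Ser) — missense.
Codon 3: GCC (Ala) → GCG (Ala) — synonymous.
Codon 4: GCG (Ala) → GTG (Val) — missense.
Codon 6: CTC (Leu) → CTT (Leu) — synonymous.
Synonymous: 2 of 5.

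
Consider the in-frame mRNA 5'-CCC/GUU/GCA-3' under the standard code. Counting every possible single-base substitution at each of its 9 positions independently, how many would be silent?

Codon 1 (CCC, Pro): 3 synonymous substitutions.
Codon 2 (GUU, Val): 3 synonymous substitutions.
Codon 3 (GCA, Ala): 3 synonymous substitutions.
Total: 3 + 3 + 3 = 9.

9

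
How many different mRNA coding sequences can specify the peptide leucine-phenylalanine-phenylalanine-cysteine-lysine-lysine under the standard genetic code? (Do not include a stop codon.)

192

Leu: 6 codons.
Phe: 2 codons.
Phe: 2 codons.
Cys: 2 codons.
Lys: 2 codons.
Lys: 2 codons.
6 × 2 × 2 × 2 × 2 × 2 = 192.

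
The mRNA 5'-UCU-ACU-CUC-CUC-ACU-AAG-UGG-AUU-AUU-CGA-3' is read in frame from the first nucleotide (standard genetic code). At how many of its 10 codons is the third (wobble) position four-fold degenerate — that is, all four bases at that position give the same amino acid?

Codon 1 UCU (Ser): third position 4-fold.
Codon 2 ACU (Thr): third position 4-fold.
Codon 3 CUC (Leu): third position 4-fold.
Codon 4 CUC (Leu): third position 4-fold.
Codon 5 ACU (Thr): third position 4-fold.
Codon 6 AAG (Lys): third position 2-fold.
Codon 7 UGG (Trp): third position 1-fold.
Codon 8 AUU (Ile): third position 3-fold.
Codon 9 AUU (Ile): third position 3-fold.
Codon 10 CGA (Arg): third position 4-fold.
Four-fold degenerate third positions: 6.

6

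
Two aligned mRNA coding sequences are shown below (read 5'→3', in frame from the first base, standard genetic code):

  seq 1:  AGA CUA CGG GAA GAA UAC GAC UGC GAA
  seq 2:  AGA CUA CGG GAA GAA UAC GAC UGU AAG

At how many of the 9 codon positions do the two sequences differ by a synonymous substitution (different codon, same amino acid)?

Codon 1: AGA Arg / AGA Arg — identical.
Codon 2: CUA Leu / CUA Leu — identical.
Codon 3: CGG Arg / CGG Arg — identical.
Codon 4: GAA Glu / GAA Glu — identical.
Codon 5: GAA Glu / GAA Glu — identical.
Codon 6: UAC Tyr / UAC Tyr — identical.
Codon 7: GAC Asp / GAC Asp — identical.
Codon 8: UGC Cys / UGU Cys — synonymous.
Codon 9: GAA Glu / AAG Lys — nonsynonymous.
Synonymous differences: 1.

1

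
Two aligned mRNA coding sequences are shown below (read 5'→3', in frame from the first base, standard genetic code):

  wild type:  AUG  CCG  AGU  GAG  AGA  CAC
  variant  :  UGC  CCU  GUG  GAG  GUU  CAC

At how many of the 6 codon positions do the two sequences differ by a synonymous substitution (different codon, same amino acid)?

Codon 1: AUG Met / UGC Cys — nonsynonymous.
Codon 2: CCG Pro / CCU Pro — synonymous.
Codon 3: AGU Ser / GUG Val — nonsynonymous.
Codon 4: GAG Glu / GAG Glu — identical.
Codon 5: AGA Arg / GUU Val — nonsynonymous.
Codon 6: CAC His / CAC His — identical.
Synonymous differences: 1.

1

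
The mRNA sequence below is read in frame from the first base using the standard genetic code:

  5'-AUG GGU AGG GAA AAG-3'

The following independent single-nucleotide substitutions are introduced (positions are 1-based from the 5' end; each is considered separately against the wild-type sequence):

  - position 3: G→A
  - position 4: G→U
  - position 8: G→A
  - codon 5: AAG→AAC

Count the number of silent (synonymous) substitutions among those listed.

Codon 1: AUG (Met) → AUA (Ile) — missense.
Codon 2: GGU (Gly) → UGU (Cys) — missense.
Codon 3: AGG (Arg) → AAG (Lys) — missense.
Codon 5: AAG (Lys) → AAC (Asn) — missense.
Synonymous: 0 of 4.

0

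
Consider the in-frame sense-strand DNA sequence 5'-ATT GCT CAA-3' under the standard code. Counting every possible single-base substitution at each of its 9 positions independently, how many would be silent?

6

Codon 1 (ATT, Ile): 2 synonymous substitutions.
Codon 2 (GCT, Ala): 3 synonymous substitutions.
Codon 3 (CAA, Gln): 1 synonymous substitution.
Total: 2 + 3 + 1 = 6.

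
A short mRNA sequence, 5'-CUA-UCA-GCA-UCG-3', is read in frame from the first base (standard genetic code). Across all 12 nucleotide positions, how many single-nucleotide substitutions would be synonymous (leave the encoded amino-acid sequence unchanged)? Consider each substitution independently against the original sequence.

13

Codon 1 (CUA, Leu): 4 synonymous substitutions.
Codon 2 (UCA, Ser): 3 synonymous substitutions.
Codon 3 (GCA, Ala): 3 synonymous substitutions.
Codon 4 (UCG, Ser): 3 synonymous substitutions.
Total: 4 + 3 + 3 + 3 = 13.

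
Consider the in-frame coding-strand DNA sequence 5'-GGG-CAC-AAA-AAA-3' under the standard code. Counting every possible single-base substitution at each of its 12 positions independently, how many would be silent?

Codon 1 (GGG, Gly): 3 synonymous substitutions.
Codon 2 (CAC, His): 1 synonymous substitution.
Codon 3 (AAA, Lys): 1 synonymous substitution.
Codon 4 (AAA, Lys): 1 synonymous substitution.
Total: 3 + 1 + 1 + 1 = 6.

6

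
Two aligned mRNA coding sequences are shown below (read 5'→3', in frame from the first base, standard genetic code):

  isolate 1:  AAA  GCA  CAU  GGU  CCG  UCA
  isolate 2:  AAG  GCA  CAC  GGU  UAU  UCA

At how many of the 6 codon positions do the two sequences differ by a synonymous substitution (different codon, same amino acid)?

2

Codon 1: AAA Lys / AAG Lys — synonymous.
Codon 2: GCA Ala / GCA Ala — identical.
Codon 3: CAU His / CAC His — synonymous.
Codon 4: GGU Gly / GGU Gly — identical.
Codon 5: CCG Pro / UAU Tyr — nonsynonymous.
Codon 6: UCA Ser / UCA Ser — identical.
Synonymous differences: 2.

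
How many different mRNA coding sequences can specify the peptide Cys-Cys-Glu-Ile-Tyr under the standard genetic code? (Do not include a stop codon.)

48

Cys: 2 codons.
Cys: 2 codons.
Glu: 2 codons.
Ile: 3 codons.
Tyr: 2 codons.
2 × 2 × 2 × 3 × 2 = 48.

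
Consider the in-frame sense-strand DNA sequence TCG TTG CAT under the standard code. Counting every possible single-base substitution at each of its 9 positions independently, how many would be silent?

6

Codon 1 (TCG, Ser): 3 synonymous substitutions.
Codon 2 (TTG, Leu): 2 synonymous substitutions.
Codon 3 (CAT, His): 1 synonymous substitution.
Total: 3 + 2 + 1 = 6.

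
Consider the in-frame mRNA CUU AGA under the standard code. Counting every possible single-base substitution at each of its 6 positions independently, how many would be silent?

5

Codon 1 (CUU, Leu): 3 synonymous substitutions.
Codon 2 (AGA, Arg): 2 synonymous substitutions.
Total: 3 + 2 = 5.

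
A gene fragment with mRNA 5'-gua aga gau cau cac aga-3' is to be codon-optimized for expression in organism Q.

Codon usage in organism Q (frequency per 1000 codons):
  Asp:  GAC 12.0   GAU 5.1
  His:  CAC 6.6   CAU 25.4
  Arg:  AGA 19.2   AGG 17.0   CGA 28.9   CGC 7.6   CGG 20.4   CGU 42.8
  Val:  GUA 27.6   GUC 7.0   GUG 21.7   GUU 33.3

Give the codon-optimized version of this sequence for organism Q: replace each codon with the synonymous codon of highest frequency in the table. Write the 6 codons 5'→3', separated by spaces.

Codon 1 (Val): best is GUU at 33.3.
Codon 2 (Arg): best is CGU at 42.8.
Codon 3 (Asp): best is GAC at 12.0.
Codon 4 (His): best is CAU at 25.4.
Codon 5 (His): best is CAU at 25.4.
Codon 6 (Arg): best is CGU at 42.8.

GUU CGU GAC CAU CAU CGU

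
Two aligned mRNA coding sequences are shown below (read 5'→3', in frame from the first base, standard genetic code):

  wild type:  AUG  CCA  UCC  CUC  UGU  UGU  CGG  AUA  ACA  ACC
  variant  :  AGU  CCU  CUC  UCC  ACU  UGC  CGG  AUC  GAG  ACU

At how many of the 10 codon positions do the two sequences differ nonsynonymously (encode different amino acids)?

5

Codon 1: AUG Met / AGU Ser — nonsynonymous.
Codon 2: CCA Pro / CCU Pro — synonymous.
Codon 3: UCC Ser / CUC Leu — nonsynonymous.
Codon 4: CUC Leu / UCC Ser — nonsynonymous.
Codon 5: UGU Cys / ACU Thr — nonsynonymous.
Codon 6: UGU Cys / UGC Cys — synonymous.
Codon 7: CGG Arg / CGG Arg — identical.
Codon 8: AUA Ile / AUC Ile — synonymous.
Codon 9: ACA Thr / GAG Glu — nonsynonymous.
Codon 10: ACC Thr / ACU Thr — synonymous.
Nonsynonymous differences: 5.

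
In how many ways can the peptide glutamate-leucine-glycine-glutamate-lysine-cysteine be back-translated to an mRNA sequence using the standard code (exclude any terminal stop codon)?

Glu: 2 codons.
Leu: 6 codons.
Gly: 4 codons.
Glu: 2 codons.
Lys: 2 codons.
Cys: 2 codons.
2 × 6 × 4 × 2 × 2 × 2 = 384.

384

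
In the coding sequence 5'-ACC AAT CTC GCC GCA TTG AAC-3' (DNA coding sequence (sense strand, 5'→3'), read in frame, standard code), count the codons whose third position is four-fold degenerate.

4

Codon 1 ACC (Thr): third position 4-fold.
Codon 2 AAT (Asn): third position 2-fold.
Codon 3 CTC (Leu): third position 4-fold.
Codon 4 GCC (Ala): third position 4-fold.
Codon 5 GCA (Ala): third position 4-fold.
Codon 6 TTG (Leu): third position 2-fold.
Codon 7 AAC (Asn): third position 2-fold.
Four-fold degenerate third positions: 4.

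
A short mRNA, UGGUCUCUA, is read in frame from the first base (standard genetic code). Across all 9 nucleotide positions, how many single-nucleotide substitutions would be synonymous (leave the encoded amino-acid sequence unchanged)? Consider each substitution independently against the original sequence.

Codon 1 (UGG, Trp): 0 synonymous substitutions.
Codon 2 (UCU, Ser): 3 synonymous substitutions.
Codon 3 (CUA, Leu): 4 synonymous substitutions.
Total: 0 + 3 + 4 = 7.

7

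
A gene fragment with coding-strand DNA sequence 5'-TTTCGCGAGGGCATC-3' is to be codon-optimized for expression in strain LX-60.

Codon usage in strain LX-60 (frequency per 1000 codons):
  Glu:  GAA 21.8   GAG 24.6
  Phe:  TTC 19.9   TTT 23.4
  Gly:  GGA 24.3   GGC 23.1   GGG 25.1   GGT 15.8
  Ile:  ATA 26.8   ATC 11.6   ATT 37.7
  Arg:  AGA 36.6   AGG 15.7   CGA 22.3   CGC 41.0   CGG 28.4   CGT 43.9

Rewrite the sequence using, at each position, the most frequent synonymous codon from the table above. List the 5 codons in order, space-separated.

TTT CGT GAG GGG ATT

Codon 1 (Phe): best is TTT at 23.4.
Codon 2 (Arg): best is CGT at 43.9.
Codon 3 (Glu): best is GAG at 24.6.
Codon 4 (Gly): best is GGG at 25.1.
Codon 5 (Ile): best is ATT at 37.7.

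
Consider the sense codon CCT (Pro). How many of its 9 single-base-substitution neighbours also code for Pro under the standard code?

Position 1: none → 0 synonymous.
Position 2: none → 0 synonymous.
Position 3: CCC, CCA, CCG → 3 synonymous.
Total: 0 + 0 + 3 = 3.

3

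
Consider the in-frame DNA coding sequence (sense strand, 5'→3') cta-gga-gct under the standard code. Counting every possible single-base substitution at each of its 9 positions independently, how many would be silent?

10

Codon 1 (CTA, Leu): 4 synonymous substitutions.
Codon 2 (GGA, Gly): 3 synonymous substitutions.
Codon 3 (GCT, Ala): 3 synonymous substitutions.
Total: 4 + 3 + 3 = 10.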